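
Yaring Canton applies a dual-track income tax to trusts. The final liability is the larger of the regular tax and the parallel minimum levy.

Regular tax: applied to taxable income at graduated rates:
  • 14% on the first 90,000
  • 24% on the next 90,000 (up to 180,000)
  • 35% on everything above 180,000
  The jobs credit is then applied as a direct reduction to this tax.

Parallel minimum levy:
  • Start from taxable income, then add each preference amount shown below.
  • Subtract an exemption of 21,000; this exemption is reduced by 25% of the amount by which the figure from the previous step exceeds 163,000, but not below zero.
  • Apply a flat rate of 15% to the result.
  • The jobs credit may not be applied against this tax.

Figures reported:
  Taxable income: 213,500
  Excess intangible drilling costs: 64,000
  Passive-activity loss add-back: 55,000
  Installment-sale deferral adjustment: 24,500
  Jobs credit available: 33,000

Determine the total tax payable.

53,550

Regular tax:
  90,000 × 14% = 12,600
  90,000 × 24% = 21,600
  33,500 × 35% = 11,725
  → 45,925
  Less jobs credit 33,000 → 12,925

Parallel minimum levy:
  Adjusted income: 213,500 + 64,000 + 55,000 + 24,500 = 357,000
  Exemption: 25% × (357,000 − 163,000) = 48,500 ≥ 21,000, so the exemption is fully phased out
  Base: 357,000 − 0 = 357,000
  357,000 × 15% = 53,550

53,550 > 12,925, so the parallel minimum levy is the binding amount.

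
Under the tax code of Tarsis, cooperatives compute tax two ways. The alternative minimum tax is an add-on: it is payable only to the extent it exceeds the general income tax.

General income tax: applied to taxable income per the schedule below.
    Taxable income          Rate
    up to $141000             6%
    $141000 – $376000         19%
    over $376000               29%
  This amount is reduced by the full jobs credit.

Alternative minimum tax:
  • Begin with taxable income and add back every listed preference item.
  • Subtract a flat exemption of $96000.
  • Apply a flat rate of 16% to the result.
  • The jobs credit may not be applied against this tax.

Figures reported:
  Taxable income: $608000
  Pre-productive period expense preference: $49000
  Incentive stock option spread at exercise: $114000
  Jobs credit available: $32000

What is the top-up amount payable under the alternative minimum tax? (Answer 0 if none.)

$19610

General income tax:
  $141000 × 6% = $8460
  $235000 × 19% = $44650
  $232000 × 29% = $67280
  → $120390
  Less jobs credit $32000 → $88390

Alternative minimum tax:
  Adjusted income: $608000 + $49000 + $114000 = $771000
  Less exemption $96000 → base $675000
  $675000 × 16% = $108000

Excess of alternative minimum tax over general income tax: $108000 − $88390 = $19610.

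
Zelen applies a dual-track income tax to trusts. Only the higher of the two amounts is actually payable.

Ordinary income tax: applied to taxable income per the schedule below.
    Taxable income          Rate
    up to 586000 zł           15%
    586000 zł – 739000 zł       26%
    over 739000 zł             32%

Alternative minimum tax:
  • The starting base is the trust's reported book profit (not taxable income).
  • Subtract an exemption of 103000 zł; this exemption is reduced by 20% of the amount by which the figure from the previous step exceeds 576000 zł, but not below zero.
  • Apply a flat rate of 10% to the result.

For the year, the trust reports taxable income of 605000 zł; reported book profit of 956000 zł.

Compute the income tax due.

Ordinary income tax:
  586000 zł × 15% = 87900 zł
  19000 zł × 26% = 4940 zł
  → 92840 zł

Alternative minimum tax:
  Base (reported book profit): 956000 zł
  Exemption: 103000 zł − 20% × (956000 zł − 576000 zł) = 103000 zł − 76000 zł = 27000 zł
  Base: 956000 zł − 27000 zł = 929000 zł
  929000 zł × 10% = 92900 zł

92900 zł > 92840 zł, so the alternative minimum tax is the binding amount.

92900 zł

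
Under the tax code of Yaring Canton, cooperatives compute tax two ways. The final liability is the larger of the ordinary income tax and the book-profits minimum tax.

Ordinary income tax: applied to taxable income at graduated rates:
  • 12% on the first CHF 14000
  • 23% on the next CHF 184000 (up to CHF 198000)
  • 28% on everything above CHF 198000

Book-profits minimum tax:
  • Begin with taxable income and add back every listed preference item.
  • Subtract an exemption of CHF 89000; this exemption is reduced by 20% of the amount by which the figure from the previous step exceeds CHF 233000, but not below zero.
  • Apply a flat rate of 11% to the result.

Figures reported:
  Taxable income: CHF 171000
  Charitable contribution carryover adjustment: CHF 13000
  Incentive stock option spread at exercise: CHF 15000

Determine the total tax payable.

Ordinary income tax:
  CHF 14000 × 12% = CHF 1680
  CHF 157000 × 23% = CHF 36110
  → CHF 37790

Book-profits minimum tax:
  Adjusted income: CHF 171000 + CHF 13000 + CHF 15000 = CHF 199000
  Exemption: CHF 199000 ≤ CHF 233000, so full CHF 89000 applies
  Base: CHF 199000 − CHF 89000 = CHF 110000
  CHF 110000 × 11% = CHF 12100

CHF 37790 > CHF 12100, so the ordinary income tax governs.

CHF 37790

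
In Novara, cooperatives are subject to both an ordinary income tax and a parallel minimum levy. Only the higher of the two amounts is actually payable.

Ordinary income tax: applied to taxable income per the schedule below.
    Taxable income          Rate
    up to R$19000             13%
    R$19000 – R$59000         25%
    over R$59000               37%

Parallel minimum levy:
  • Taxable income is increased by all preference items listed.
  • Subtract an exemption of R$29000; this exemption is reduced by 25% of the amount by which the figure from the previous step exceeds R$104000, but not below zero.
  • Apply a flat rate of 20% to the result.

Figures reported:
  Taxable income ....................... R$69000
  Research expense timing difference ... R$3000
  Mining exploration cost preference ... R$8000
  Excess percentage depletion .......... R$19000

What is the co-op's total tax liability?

Parallel minimum levy:
  Adjusted income: R$69000 + R$3000 + R$8000 + R$19000 = R$99000
  Exemption: R$99000 ≤ R$104000, so full R$29000 applies
  Base: R$99000 − R$29000 = R$70000
  R$70000 × 20% = R$14000

Ordinary income tax:
  R$19000 × 13% = R$2470
  R$40000 × 25% = R$10000
  R$10000 × 37% = R$3700
  → R$16170

R$16170 > R$14000, so the ordinary income tax governs.

R$16170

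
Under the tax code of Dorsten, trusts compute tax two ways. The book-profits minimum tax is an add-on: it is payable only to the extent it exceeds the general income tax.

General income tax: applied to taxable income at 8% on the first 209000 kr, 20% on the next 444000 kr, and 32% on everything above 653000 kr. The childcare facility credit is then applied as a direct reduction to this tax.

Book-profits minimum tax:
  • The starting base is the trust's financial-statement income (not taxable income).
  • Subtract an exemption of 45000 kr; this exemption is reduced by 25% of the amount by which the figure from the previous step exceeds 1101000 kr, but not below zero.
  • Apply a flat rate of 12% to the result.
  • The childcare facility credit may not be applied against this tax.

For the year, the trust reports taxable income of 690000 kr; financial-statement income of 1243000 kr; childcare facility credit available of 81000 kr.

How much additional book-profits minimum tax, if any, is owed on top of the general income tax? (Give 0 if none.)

111660 kr

General income tax:
  209000 kr × 8% = 16720 kr
  444000 kr × 20% = 88800 kr
  37000 kr × 32% = 11840 kr
  → 117360 kr
  Less childcare facility credit 81000 kr → 36360 kr

Book-profits minimum tax:
  Base (financial-statement income): 1243000 kr
  Exemption: 45000 kr − 25% × (1243000 kr − 1101000 kr) = 45000 kr − 35500 kr = 9500 kr
  Base: 1243000 kr − 9500 kr = 1233500 kr
  1233500 kr × 12% = 148020 kr

Excess of book-profits minimum tax over general income tax: 148020 kr − 36360 kr = 111660 kr.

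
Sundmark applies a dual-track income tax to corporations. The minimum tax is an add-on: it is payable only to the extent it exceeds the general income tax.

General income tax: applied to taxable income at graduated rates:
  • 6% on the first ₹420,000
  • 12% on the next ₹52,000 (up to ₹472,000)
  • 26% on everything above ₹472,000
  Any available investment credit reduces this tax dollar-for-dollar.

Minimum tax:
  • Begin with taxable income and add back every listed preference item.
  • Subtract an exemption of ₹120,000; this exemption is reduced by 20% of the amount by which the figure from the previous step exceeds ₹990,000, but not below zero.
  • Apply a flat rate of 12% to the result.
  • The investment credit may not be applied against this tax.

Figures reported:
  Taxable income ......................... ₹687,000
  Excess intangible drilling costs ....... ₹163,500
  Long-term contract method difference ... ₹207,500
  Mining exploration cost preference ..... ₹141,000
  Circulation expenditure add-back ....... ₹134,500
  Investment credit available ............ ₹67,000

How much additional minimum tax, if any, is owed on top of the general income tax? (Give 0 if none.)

General income tax:
  ₹420,000 × 6% = ₹25,200
  ₹52,000 × 12% = ₹6,240
  ₹215,000 × 26% = ₹55,900
  → ₹87,340
  Less investment credit ₹67,000 → ₹20,340

Minimum tax:
  Adjusted income: ₹687,000 + ₹163,500 + ₹207,500 + ₹141,000 + ₹134,500 = ₹1,333,500
  Exemption: ₹120,000 − 20% × (₹1,333,500 − ₹990,000) = ₹120,000 − ₹68,700 = ₹51,300
  Base: ₹1,333,500 − ₹51,300 = ₹1,282,200
  ₹1,282,200 × 12% = ₹153,864

Excess of minimum tax over general income tax: ₹153,864 − ₹20,340 = ₹133,524.

₹133,524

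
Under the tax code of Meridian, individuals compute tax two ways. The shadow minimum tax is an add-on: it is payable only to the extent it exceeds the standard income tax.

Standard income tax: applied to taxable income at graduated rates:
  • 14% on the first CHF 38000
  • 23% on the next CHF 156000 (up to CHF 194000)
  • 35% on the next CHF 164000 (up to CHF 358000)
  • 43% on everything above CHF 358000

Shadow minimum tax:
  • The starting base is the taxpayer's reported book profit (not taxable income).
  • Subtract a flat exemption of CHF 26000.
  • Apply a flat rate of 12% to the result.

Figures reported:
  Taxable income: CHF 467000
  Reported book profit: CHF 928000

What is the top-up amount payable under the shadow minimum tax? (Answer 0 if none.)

Shadow minimum tax:
  Base (reported book profit): CHF 928000
  Less exemption CHF 26000 → base CHF 902000
  CHF 902000 × 12% = CHF 108240

Standard income tax:
  CHF 38000 × 14% = CHF 5320
  CHF 156000 × 23% = CHF 35880
  CHF 164000 × 35% = CHF 57400
  CHF 109000 × 43% = CHF 46870
  → CHF 145470

CHF 108240 ≤ CHF 145470, so no add-on is due.

CHF 0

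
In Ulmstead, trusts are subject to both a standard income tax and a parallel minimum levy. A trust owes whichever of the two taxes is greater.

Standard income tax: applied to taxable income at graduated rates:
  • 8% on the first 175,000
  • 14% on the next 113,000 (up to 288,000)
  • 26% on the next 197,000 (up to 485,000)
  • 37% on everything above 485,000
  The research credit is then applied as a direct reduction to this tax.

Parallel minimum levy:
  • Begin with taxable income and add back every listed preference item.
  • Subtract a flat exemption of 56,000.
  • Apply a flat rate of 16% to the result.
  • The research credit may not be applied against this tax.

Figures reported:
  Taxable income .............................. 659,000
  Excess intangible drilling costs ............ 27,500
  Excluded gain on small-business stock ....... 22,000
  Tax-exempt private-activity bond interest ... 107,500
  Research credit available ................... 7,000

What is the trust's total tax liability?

138,420

Standard income tax:
  175,000 × 8% = 14,000
  113,000 × 14% = 15,820
  197,000 × 26% = 51,220
  174,000 × 37% = 64,380
  → 145,420
  Less research credit 7,000 → 138,420

Parallel minimum levy:
  Adjusted income: 659,000 + 27,500 + 22,000 + 107,500 = 816,000
  Less exemption 56,000 → base 760,000
  760,000 × 16% = 121,600

138,420 > 121,600, so the standard income tax governs.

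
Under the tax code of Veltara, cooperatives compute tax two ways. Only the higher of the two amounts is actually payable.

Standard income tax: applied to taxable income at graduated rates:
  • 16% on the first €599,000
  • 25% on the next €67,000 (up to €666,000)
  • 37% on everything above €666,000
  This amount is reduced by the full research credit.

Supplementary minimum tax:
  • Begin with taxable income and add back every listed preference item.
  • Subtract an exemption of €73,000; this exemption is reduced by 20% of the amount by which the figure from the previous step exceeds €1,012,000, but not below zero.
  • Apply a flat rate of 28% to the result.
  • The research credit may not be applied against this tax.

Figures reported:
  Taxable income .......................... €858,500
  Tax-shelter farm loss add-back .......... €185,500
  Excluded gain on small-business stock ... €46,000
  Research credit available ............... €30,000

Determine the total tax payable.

Standard income tax:
  €599,000 × 16% = €95,840
  €67,000 × 25% = €16,750
  €192,500 × 37% = €71,225
  → €183,815
  Less research credit €30,000 → €153,815

Supplementary minimum tax:
  Adjusted income: €858,500 + €185,500 + €46,000 = €1,090,000
  Exemption: €73,000 − 20% × (€1,090,000 − €1,012,000) = €73,000 − €15,600 = €57,400
  Base: €1,090,000 − €57,400 = €1,032,600
  €1,032,600 × 28% = €289,128

€289,128 > €153,815, so the supplementary minimum tax is the binding amount.

€289,128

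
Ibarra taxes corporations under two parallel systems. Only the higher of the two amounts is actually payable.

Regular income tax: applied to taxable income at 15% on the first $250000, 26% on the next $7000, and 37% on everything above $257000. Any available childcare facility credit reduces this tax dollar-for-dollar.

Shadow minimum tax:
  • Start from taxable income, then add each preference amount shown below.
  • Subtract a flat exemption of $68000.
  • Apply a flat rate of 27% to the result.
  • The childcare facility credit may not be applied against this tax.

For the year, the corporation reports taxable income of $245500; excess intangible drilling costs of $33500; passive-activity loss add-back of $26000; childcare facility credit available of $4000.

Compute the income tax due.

Regular income tax:
  $245500 × 15% = $36825
  Less childcare facility credit $4000 → $32825

Shadow minimum tax:
  Adjusted income: $245500 + $33500 + $26000 = $305000
  Less exemption $68000 → base $237000
  $237000 × 27% = $63990

$63990 > $32825, so the shadow minimum tax is the binding amount.

$63990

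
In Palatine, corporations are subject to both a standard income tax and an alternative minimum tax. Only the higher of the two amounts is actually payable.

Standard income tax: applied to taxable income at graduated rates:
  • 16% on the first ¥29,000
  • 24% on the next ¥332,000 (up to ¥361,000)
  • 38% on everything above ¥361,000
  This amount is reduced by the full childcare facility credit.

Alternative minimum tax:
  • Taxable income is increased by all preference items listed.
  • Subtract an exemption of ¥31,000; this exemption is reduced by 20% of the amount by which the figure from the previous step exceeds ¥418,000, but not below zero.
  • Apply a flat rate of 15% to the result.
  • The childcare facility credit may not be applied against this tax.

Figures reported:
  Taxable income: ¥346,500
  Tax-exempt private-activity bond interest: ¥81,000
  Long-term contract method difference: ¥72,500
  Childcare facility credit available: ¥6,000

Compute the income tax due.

¥74,840

Alternative minimum tax:
  Adjusted income: ¥346,500 + ¥81,000 + ¥72,500 = ¥500,000
  Exemption: ¥31,000 − 20% × (¥500,000 − ¥418,000) = ¥31,000 − ¥16,400 = ¥14,600
  Base: ¥500,000 − ¥14,600 = ¥485,400
  ¥485,400 × 15% = ¥72,810

Standard income tax:
  ¥29,000 × 16% = ¥4,640
  ¥317,500 × 24% = ¥76,200
  → ¥80,840
  Less childcare facility credit ¥6,000 → ¥74,840

¥74,840 > ¥72,810, so the standard income tax governs.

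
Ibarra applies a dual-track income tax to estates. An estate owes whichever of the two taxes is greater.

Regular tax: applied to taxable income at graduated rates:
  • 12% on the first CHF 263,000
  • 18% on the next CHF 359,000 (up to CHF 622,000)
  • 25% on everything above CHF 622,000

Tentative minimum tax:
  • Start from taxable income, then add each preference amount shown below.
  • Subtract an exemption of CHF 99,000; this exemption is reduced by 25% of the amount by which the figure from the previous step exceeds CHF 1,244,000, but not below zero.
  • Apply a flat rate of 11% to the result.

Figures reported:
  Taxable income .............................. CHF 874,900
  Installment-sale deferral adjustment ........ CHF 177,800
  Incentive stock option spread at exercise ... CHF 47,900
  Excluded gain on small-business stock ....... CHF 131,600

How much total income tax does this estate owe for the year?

CHF 159,405

Regular tax:
  CHF 263,000 × 12% = CHF 31,560
  CHF 359,000 × 18% = CHF 64,620
  CHF 252,900 × 25% = CHF 63,225
  → CHF 159,405

Tentative minimum tax:
  Adjusted income: CHF 874,900 + CHF 177,800 + CHF 47,900 + CHF 131,600 = CHF 1,232,200
  Exemption: CHF 1,232,200 ≤ CHF 1,244,000, so full CHF 99,000 applies
  Base: CHF 1,232,200 − CHF 99,000 = CHF 1,133,200
  CHF 1,133,200 × 11% = CHF 124,652

CHF 159,405 > CHF 124,652, so the regular tax governs.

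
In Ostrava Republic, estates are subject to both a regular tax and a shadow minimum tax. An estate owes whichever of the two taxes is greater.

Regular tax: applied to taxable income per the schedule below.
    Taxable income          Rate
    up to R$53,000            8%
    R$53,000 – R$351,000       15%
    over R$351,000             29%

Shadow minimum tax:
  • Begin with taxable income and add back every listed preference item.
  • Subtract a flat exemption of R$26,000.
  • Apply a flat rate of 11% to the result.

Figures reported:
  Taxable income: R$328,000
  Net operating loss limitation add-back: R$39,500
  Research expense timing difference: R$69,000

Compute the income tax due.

R$45,490

Shadow minimum tax:
  Adjusted income: R$328,000 + R$39,500 + R$69,000 = R$436,500
  Less exemption R$26,000 → base R$410,500
  R$410,500 × 11% = R$45,155

Regular tax:
  R$53,000 × 8% = R$4,240
  R$275,000 × 15% = R$41,250
  → R$45,490

R$45,490 > R$45,155, so the regular tax governs.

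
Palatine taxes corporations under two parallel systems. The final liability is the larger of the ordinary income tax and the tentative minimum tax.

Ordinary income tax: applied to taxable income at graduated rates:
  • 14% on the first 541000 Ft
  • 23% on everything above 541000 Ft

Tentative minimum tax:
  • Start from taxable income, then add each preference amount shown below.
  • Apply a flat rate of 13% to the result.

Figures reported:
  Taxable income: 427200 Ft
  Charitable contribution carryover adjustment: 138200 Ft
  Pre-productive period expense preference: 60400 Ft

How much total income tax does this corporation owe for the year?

81354 Ft

Ordinary income tax:
  427200 Ft × 14% = 59808 Ft

Tentative minimum tax:
  Adjusted income: 427200 Ft + 138200 Ft + 60400 Ft = 625800 Ft
  625800 Ft × 13% = 81354 Ft

81354 Ft > 59808 Ft, so the tentative minimum tax is the binding amount.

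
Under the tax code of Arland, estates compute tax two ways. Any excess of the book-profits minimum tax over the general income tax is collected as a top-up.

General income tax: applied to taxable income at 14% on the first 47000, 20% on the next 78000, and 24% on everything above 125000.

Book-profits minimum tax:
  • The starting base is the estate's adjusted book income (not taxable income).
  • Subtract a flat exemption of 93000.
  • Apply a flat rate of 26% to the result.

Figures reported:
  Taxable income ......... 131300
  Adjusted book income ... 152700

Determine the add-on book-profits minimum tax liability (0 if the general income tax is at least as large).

0

Book-profits minimum tax:
  Base (adjusted book income): 152700
  Less exemption 93000 → base 59700
  59700 × 26% = 15522

General income tax:
  47000 × 14% = 6580
  78000 × 20% = 15600
  6300 × 24% = 1512
  → 23692

15522 ≤ 23692, so no add-on is due.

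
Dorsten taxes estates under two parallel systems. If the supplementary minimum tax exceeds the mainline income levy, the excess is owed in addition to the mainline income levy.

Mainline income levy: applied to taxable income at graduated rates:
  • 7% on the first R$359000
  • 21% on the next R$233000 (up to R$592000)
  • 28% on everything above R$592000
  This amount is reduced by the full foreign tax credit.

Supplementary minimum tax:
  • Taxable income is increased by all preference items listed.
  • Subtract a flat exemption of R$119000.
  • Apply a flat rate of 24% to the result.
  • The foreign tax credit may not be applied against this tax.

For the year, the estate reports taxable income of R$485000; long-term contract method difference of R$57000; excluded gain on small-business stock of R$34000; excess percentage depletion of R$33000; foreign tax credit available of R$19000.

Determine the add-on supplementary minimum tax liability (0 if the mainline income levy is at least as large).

R$85010

Supplementary minimum tax:
  Adjusted income: R$485000 + R$57000 + R$34000 + R$33000 = R$609000
  Less exemption R$119000 → base R$490000
  R$490000 × 24% = R$117600

Mainline income levy:
  R$359000 × 7% = R$25130
  R$126000 × 21% = R$26460
  → R$51590
  Less foreign tax credit R$19000 → R$32590

Excess of supplementary minimum tax over mainline income levy: R$117600 − R$32590 = R$85010.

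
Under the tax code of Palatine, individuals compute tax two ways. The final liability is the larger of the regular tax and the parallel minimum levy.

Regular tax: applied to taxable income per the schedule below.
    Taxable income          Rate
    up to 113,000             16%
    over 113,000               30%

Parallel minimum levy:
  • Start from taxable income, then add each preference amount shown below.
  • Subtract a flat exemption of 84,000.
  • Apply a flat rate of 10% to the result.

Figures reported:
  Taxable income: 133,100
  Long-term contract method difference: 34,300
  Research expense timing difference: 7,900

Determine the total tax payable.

24,110

Regular tax:
  113,000 × 16% = 18,080
  20,100 × 30% = 6,030
  → 24,110

Parallel minimum levy:
  Adjusted income: 133,100 + 34,300 + 7,900 = 175,300
  Less exemption 84,000 → base 91,300
  91,300 × 10% = 9,130

24,110 > 9,130, so the regular tax governs.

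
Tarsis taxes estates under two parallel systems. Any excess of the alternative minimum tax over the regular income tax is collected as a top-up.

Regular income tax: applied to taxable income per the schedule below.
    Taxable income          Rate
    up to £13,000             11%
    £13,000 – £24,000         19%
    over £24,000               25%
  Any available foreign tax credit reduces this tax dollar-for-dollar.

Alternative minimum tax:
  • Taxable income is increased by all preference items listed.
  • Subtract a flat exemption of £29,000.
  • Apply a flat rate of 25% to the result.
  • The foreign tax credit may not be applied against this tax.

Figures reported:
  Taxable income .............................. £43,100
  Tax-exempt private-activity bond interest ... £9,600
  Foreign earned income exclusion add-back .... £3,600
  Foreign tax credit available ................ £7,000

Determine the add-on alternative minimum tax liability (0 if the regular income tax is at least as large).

Alternative minimum tax:
  Adjusted income: £43,100 + £9,600 + £3,600 = £56,300
  Less exemption £29,000 → base £27,300
  £27,300 × 25% = £6,825

Regular income tax:
  £13,000 × 11% = £1,430
  £11,000 × 19% = £2,090
  £19,100 × 25% = £4,775
  → £8,295
  Less foreign tax credit £7,000 → £1,295

Excess of alternative minimum tax over regular income tax: £6,825 − £1,295 = £5,530.

£5,530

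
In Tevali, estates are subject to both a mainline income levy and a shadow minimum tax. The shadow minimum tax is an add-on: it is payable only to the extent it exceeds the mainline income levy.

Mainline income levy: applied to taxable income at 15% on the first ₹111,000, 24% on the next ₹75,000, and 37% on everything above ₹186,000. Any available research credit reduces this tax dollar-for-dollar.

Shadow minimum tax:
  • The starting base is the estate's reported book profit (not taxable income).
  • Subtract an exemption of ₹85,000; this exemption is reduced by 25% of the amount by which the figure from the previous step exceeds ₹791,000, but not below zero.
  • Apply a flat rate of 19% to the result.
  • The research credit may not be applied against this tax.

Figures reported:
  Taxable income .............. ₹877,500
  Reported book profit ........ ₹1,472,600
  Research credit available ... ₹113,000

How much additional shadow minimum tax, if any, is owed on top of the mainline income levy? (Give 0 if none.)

₹102,289

Shadow minimum tax:
  Base (reported book profit): ₹1,472,600
  Exemption: 25% × (₹1,472,600 − ₹791,000) = ₹170,400 ≥ ₹85,000, so the exemption is fully phased out
  Base: ₹1,472,600 − ₹0 = ₹1,472,600
  ₹1,472,600 × 19% = ₹279,794

Mainline income levy:
  ₹111,000 × 15% = ₹16,650
  ₹75,000 × 24% = ₹18,000
  ₹691,500 × 37% = ₹255,855
  → ₹290,505
  Less research credit ₹113,000 → ₹177,505

Excess of shadow minimum tax over mainline income levy: ₹279,794 − ₹177,505 = ₹102,289.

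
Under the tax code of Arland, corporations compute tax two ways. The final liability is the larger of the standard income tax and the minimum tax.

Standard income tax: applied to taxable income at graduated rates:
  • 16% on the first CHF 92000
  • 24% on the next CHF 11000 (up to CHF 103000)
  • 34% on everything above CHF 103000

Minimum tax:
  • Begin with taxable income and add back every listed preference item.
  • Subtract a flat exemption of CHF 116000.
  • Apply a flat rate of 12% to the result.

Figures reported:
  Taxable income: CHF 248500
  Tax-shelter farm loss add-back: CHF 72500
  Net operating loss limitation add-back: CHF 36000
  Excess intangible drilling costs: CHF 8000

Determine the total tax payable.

CHF 66830

Standard income tax:
  CHF 92000 × 16% = CHF 14720
  CHF 11000 × 24% = CHF 2640
  CHF 145500 × 34% = CHF 49470
  → CHF 66830

Minimum tax:
  Adjusted income: CHF 248500 + CHF 72500 + CHF 36000 + CHF 8000 = CHF 365000
  Less exemption CHF 116000 → base CHF 249000
  CHF 249000 × 12% = CHF 29880

CHF 66830 > CHF 29880, so the standard income tax governs.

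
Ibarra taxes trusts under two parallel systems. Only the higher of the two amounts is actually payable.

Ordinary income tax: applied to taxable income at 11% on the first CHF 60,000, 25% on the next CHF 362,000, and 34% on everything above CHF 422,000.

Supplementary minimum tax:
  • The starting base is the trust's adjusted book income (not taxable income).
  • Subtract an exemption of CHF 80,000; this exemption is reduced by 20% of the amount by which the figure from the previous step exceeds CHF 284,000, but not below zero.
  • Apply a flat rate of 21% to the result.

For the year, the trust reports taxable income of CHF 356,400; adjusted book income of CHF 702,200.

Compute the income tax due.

Supplementary minimum tax:
  Base (adjusted book income): CHF 702,200
  Exemption: 20% × (CHF 702,200 − CHF 284,000) = CHF 83,640 ≥ CHF 80,000, so the exemption is fully phased out
  Base: CHF 702,200 − CHF 0 = CHF 702,200
  CHF 702,200 × 21% = CHF 147,462

Ordinary income tax:
  CHF 60,000 × 11% = CHF 6,600
  CHF 296,400 × 25% = CHF 74,100
  → CHF 80,700

CHF 147,462 > CHF 80,700, so the supplementary minimum tax is the binding amount.

CHF 147,462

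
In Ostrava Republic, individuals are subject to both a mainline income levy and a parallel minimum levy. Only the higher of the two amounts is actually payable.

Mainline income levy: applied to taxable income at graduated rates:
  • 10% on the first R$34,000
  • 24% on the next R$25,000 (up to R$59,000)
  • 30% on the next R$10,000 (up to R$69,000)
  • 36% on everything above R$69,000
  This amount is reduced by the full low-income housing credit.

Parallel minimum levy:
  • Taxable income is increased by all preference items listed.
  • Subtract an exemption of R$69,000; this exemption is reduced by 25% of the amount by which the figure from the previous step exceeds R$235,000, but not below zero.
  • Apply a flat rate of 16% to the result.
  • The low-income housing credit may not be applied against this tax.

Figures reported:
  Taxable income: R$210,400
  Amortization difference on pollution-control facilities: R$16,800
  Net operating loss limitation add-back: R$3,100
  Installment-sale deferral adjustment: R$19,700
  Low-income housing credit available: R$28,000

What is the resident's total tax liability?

R$35,304

Parallel minimum levy:
  Adjusted income: R$210,400 + R$16,800 + R$3,100 + R$19,700 = R$250,000
  Exemption: R$69,000 − 25% × (R$250,000 − R$235,000) = R$69,000 − R$3,750 = R$65,250
  Base: R$250,000 − R$65,250 = R$184,750
  R$184,750 × 16% = R$29,560

Mainline income levy:
  R$34,000 × 10% = R$3,400
  R$25,000 × 24% = R$6,000
  R$10,000 × 30% = R$3,000
  R$141,400 × 36% = R$50,904
  → R$63,304
  Less low-income housing credit R$28,000 → R$35,304

R$35,304 > R$29,560, so the mainline income levy governs.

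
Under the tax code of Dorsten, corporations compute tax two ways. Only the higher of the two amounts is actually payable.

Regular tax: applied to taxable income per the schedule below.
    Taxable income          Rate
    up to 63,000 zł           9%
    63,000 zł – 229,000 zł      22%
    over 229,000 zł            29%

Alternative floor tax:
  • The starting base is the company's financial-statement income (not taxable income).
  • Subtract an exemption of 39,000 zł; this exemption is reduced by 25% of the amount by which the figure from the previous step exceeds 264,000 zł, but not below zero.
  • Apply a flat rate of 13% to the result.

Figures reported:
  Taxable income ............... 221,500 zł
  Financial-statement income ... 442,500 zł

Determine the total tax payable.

57,525 zł

Regular tax:
  63,000 zł × 9% = 5,670 zł
  158,500 zł × 22% = 34,870 zł
  → 40,540 zł

Alternative floor tax:
  Base (financial-statement income): 442,500 zł
  Exemption: 25% × (442,500 zł − 264,000 zł) = 44,625 zł ≥ 39,000 zł, so the exemption is fully phased out
  Base: 442,500 zł − 0 zł = 442,500 zł
  442,500 zł × 13% = 57,525 zł

57,525 zł > 40,540 zł, so the alternative floor tax is the binding amount.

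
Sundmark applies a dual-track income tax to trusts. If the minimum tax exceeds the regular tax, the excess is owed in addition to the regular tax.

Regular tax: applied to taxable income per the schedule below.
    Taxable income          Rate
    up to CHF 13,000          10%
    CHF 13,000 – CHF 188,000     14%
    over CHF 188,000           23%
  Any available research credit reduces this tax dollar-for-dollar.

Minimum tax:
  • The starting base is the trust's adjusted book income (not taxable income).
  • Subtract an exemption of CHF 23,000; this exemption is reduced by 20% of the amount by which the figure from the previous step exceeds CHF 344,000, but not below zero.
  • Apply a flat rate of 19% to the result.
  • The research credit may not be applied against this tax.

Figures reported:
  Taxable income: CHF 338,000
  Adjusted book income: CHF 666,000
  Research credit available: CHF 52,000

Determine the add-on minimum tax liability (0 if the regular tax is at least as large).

Minimum tax:
  Base (adjusted book income): CHF 666,000
  Exemption: 20% × (CHF 666,000 − CHF 344,000) = CHF 64,400 ≥ CHF 23,000, so the exemption is fully phased out
  Base: CHF 666,000 − CHF 0 = CHF 666,000
  CHF 666,000 × 19% = CHF 126,540

Regular tax:
  CHF 13,000 × 10% = CHF 1,300
  CHF 175,000 × 14% = CHF 24,500
  CHF 150,000 × 23% = CHF 34,500
  → CHF 60,300
  Less research credit CHF 52,000 → CHF 8,300

Excess of minimum tax over regular tax: CHF 126,540 − CHF 8,300 = CHF 118,240.

CHF 118,240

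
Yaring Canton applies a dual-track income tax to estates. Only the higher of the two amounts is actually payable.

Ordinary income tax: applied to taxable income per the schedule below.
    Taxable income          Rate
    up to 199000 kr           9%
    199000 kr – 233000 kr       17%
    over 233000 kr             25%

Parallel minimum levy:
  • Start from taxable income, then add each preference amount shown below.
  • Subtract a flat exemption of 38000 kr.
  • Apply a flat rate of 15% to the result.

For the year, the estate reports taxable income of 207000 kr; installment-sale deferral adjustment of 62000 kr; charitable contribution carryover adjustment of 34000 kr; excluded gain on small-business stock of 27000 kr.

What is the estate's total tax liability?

Parallel minimum levy:
  Adjusted income: 207000 kr + 62000 kr + 34000 kr + 27000 kr = 330000 kr
  Less exemption 38000 kr → base 292000 kr
  292000 kr × 15% = 43800 kr

Ordinary income tax:
  199000 kr × 9% = 17910 kr
  8000 kr × 17% = 1360 kr
  → 19270 kr

43800 kr > 19270 kr, so the parallel minimum levy is the binding amount.

43800 kr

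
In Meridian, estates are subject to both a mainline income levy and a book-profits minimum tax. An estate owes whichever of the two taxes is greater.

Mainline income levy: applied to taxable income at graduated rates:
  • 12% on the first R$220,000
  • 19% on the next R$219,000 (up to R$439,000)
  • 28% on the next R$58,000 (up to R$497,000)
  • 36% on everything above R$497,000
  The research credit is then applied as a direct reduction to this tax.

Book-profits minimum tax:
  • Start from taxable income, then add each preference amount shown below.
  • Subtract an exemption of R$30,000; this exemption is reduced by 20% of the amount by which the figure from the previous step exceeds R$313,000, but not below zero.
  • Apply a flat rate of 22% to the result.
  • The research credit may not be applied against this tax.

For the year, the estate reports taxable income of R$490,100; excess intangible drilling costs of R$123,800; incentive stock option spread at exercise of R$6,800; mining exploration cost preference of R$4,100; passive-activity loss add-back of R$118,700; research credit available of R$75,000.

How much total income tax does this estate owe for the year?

Mainline income levy:
  R$220,000 × 12% = R$26,400
  R$219,000 × 19% = R$41,610
  R$51,100 × 28% = R$14,308
  → R$82,318
  Less research credit R$75,000 → R$7,318

Book-profits minimum tax:
  Adjusted income: R$490,100 + R$123,800 + R$6,800 + R$4,100 + R$118,700 = R$743,500
  Exemption: 20% × (R$743,500 − R$313,000) = R$86,100 ≥ R$30,000, so the exemption is fully phased out
  Base: R$743,500 − R$0 = R$743,500
  R$743,500 × 22% = R$163,570

R$163,570 > R$7,318, so the book-profits minimum tax is the binding amount.

R$163,570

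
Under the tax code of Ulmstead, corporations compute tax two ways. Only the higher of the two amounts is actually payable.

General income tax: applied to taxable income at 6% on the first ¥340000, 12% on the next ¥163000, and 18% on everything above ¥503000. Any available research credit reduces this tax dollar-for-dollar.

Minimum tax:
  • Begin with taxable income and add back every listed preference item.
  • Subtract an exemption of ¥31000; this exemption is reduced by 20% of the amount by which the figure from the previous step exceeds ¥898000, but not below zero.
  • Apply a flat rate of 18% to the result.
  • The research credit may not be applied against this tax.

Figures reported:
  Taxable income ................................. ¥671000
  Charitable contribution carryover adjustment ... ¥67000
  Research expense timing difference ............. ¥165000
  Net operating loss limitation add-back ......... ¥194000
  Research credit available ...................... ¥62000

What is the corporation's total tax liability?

General income tax:
  ¥340000 × 6% = ¥20400
  ¥163000 × 12% = ¥19560
  ¥168000 × 18% = ¥30240
  → ¥70200
  Less research credit ¥62000 → ¥8200

Minimum tax:
  Adjusted income: ¥671000 + ¥67000 + ¥165000 + ¥194000 = ¥1097000
  Exemption: 20% × (¥1097000 − ¥898000) = ¥39800 ≥ ¥31000, so the exemption is fully phased out
  Base: ¥1097000 − ¥0 = ¥1097000
  ¥1097000 × 18% = ¥197460

¥197460 > ¥8200, so the minimum tax is the binding amount.

¥197460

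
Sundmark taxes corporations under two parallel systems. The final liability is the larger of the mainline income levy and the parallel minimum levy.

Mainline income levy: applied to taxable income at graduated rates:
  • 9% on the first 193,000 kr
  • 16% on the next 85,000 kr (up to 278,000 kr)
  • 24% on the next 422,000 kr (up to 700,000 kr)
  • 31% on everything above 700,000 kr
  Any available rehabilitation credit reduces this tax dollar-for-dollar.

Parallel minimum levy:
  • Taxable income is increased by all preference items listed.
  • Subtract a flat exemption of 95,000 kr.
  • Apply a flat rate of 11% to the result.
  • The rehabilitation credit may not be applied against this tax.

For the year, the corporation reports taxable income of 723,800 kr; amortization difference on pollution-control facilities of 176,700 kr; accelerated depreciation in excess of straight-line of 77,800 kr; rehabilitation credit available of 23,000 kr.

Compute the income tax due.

116,628 kr

Mainline income levy:
  193,000 kr × 9% = 17,370 kr
  85,000 kr × 16% = 13,600 kr
  422,000 kr × 24% = 101,280 kr
  23,800 kr × 31% = 7,378 kr
  → 139,628 kr
  Less rehabilitation credit 23,000 kr → 116,628 kr

Parallel minimum levy:
  Adjusted income: 723,800 kr + 176,700 kr + 77,800 kr = 978,300 kr
  Less exemption 95,000 kr → base 883,300 kr
  883,300 kr × 11% = 97,163 kr

116,628 kr > 97,163 kr, so the mainline income levy governs.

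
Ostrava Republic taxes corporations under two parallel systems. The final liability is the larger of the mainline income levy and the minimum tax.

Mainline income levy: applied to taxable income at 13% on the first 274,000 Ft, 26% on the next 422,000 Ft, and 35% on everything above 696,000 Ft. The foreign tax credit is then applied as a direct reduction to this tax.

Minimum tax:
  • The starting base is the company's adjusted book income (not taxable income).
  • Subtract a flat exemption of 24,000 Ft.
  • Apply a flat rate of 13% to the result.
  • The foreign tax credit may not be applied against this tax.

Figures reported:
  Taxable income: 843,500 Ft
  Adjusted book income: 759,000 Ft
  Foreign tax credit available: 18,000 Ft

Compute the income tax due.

178,965 Ft

Minimum tax:
  Base (adjusted book income): 759,000 Ft
  Less exemption 24,000 Ft → base 735,000 Ft
  735,000 Ft × 13% = 95,550 Ft

Mainline income levy:
  274,000 Ft × 13% = 35,620 Ft
  422,000 Ft × 26% = 109,720 Ft
  147,500 Ft × 35% = 51,625 Ft
  → 196,965 Ft
  Less foreign tax credit 18,000 Ft → 178,965 Ft

178,965 Ft > 95,550 Ft, so the mainline income levy governs.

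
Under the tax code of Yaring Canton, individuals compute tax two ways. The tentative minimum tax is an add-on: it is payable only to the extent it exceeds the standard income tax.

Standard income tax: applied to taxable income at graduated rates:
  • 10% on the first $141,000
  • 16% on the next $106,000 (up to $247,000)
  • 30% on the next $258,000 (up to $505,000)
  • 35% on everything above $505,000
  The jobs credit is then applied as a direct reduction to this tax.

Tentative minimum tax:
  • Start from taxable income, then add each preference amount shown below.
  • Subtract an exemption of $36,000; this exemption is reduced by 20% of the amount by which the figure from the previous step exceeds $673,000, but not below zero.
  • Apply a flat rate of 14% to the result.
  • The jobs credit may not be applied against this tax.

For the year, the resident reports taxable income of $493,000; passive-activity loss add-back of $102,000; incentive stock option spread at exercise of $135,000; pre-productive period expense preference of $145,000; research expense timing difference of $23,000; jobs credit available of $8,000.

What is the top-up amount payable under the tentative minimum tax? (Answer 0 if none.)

$28,860

Standard income tax:
  $141,000 × 10% = $14,100
  $106,000 × 16% = $16,960
  $246,000 × 30% = $73,800
  → $104,860
  Less jobs credit $8,000 → $96,860

Tentative minimum tax:
  Adjusted income: $493,000 + $102,000 + $135,000 + $145,000 + $23,000 = $898,000
  Exemption: 20% × ($898,000 − $673,000) = $45,000 ≥ $36,000, so the exemption is fully phased out
  Base: $898,000 − $0 = $898,000
  $898,000 × 14% = $125,720

Excess of tentative minimum tax over standard income tax: $125,720 − $96,860 = $28,860.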